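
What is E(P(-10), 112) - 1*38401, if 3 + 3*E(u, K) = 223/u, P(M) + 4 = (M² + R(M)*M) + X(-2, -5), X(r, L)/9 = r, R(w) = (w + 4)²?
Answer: -32488315/846 ≈ -38402.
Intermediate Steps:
R(w) = (4 + w)²
X(r, L) = 9*r
P(M) = -22 + M² + M*(4 + M)² (P(M) = -4 + ((M² + (4 + M)²*M) + 9*(-2)) = -4 + ((M² + M*(4 + M)²) - 18) = -4 + (-18 + M² + M*(4 + M)²) = -22 + M² + M*(4 + M)²)
E(u, K) = -1 + 223/(3*u) (E(u, K) = -1 + (223/u)/3 = -1 + 223/(3*u))
E(P(-10), 112) - 1*38401 = (223/3 - (-22 + (-10)² - 10*(4 - 10)²))/(-22 + (-10)² - 10*(4 - 10)²) - 1*38401 = (223/3 - (-22 + 100 - 10*(-6)²))/(-22 + 100 - 10*(-6)²) - 38401 = (223/3 - (-22 + 100 - 10*36))/(-22 + 100 - 10*36) - 38401 = (223/3 - (-22 + 100 - 360))/(-22 + 100 - 360) - 38401 = (223/3 - 1*(-282))/(-282) - 38401 = -(223/3 + 282)/282 - 38401 = -1/282*1069/3 - 38401 = -1069/846 - 38401 = -32488315/846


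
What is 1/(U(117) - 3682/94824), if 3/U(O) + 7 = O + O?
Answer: -10762524/275671 ≈ -39.041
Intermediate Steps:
U(O) = 3/(-7 + 2*O) (U(O) = 3/(-7 + (O + O)) = 3/(-7 + 2*O))
1/(U(117) - 3682/94824) = 1/(3/(-7 + 2*117) - 3682/94824) = 1/(3/(-7 + 234) - 3682*1/94824) = 1/(3/227 - 1841/47412) = 1/(-275671/10762524) = -10762524/275671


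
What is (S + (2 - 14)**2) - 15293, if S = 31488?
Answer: 16339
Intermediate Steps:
(S + (2 - 14)**2) - 15293 = (31488 + (2 - 14)**2) - 15293 = (31488 + (-12)**2) - 15293 = (31488 + 144) - 15293 = 31632 - 15293 = 16339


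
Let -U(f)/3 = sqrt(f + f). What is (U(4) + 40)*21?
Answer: 840 - 126*sqrt(2) ≈ 661.81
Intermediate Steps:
U(f) = -3*sqrt(2)*sqrt(f) (U(f) = -3*sqrt(f + f) = -3*sqrt(2)*sqrt(f))
(U(4) + 40)*21 = (-3*sqrt(2)*sqrt(4) + 40)*21 = (-3*sqrt(2)*2 + 40)*21 = (-6*sqrt(2) + 40)*21 = (40 - 6*sqrt(2))*21 = 840 - 126*sqrt(2)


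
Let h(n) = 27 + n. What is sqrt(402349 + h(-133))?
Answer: sqrt(402243) ≈ 634.23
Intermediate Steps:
sqrt(402349 + h(-133)) = sqrt(402349 + (27 - 133)) = sqrt(402349 - 106) = sqrt(402243)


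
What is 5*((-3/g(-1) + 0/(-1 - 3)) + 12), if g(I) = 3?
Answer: 55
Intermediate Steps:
5*((-3/g(-1) + 0/(-1 - 3)) + 12) = 5*((-3/3 + 0/(-1 - 3)) + 12) = 5*((-3*⅓ + 0/(-4)) + 12) = 5*((-1 + 0*(-¼)) + 12) = 5*((-1 + 0) + 12) = 5*(-1 + 12) = 5*11 = 55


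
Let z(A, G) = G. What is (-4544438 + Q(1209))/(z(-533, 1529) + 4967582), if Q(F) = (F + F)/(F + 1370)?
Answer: -11720103184/12815337269 ≈ -0.91454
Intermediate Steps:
Q(F) = 2*F/(1370 + F) (Q(F) = (2*F)/(1370 + F) = 2*F/(1370 + F))
(-4544438 + Q(1209))/(z(-533, 1529) + 4967582) = (-4544438 + 2*1209/(1370 + 1209))/(1529 + 4967582) = (-4544438 + 2*1209/2579)/4969111 = (-4544438 + 2*1209*(1/2579))*(1/4969111) = (-4544438 + 2418/2579)*(1/4969111) = -11720103184/2579*1/4969111 = -11720103184/12815337269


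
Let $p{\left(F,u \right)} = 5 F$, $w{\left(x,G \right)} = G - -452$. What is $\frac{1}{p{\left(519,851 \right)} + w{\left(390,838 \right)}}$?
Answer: $\frac{1}{3885} \approx 0.0002574$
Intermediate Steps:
$w{\left(x,G \right)} = 452 + G$ ($w{\left(x,G \right)} = G + 452 = 452 + G$)
$\frac{1}{p{\left(519,851 \right)} + w{\left(390,838 \right)}} = \frac{1}{5 \cdot 519 + \left(452 + 838\right)} = \frac{1}{2595 + 1290} = \frac{1}{3885}$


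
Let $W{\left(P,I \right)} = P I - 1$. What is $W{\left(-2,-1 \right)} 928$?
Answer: $928$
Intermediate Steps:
$W{\left(P,I \right)} = -1 + I P$ ($W{\left(P,I \right)} = I P - 1 = -1 + I P$)
$W{\left(-2,-1 \right)} 928 = \left(-1 - -2\right) 928 = \left(-1 + 2\right) 928 = 1 \cdot 928 = 928$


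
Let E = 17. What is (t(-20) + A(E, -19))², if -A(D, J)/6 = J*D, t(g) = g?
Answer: 3678724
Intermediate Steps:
A(D, J) = -6*D*J (A(D, J) = -6*J*D = -6*D*J)
(t(-20) + A(E, -19))² = (-20 - 6*17*(-19))² = (-20 + 1938)² = 1918² = 3678724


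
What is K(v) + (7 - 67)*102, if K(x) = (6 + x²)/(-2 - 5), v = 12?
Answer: -42990/7 ≈ -6141.4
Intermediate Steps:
K(x) = -6/7 - x²/7 (K(x) = (6 + x²)/(-7) = (6 + x²)*(-⅐) = -6/7 - x²/7)
K(v) + (7 - 67)*102 = (-6/7 - ⅐*12²) + (7 - 67)*102 = (-6/7 - ⅐*144) - 60*102 = (-6/7 - 144/7) - 6120 = -150/7 - 6120 = -42990/7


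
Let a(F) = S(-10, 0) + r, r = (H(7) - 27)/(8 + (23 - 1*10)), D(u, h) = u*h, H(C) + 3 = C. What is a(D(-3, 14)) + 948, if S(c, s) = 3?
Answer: 19948/21 ≈ 949.90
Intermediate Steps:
H(C) = -3 + C
D(u, h) = h*u
r = -23/21 (r = ((-3 + 7) - 27)/(8 + (23 - 1*10)) = (4 - 27)/(8 + (23 - 10)) = -23/(8 + 13) = -23/21 ≈ -1.0952)
a(F) = 40/21 (a(F) = 3 - 23/21 = 40/21)
a(D(-3, 14)) + 948 = 40/21 + 948 = 19948/21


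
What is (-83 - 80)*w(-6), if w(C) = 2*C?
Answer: 1956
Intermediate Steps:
(-83 - 80)*w(-6) = (-83 - 80)*(2*(-6)) = -163*(-12) = 1956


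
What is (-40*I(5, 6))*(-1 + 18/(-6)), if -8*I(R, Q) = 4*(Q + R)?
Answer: -880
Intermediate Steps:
I(R, Q) = -Q/2 - R/2 (I(R, Q) = -(Q + R)/2 = -(4*Q + 4*R)/8 = -Q/2 - R/2)
(-40*I(5, 6))*(-1 + 18/(-6)) = (-40*(-½*6 - ½*5))*(-1 + 18/(-6)) = (-40*(-3 - 5/2))*(-1 + 18*(-⅙)) = (-40*(-11/2))*(-1 - 3) = 220*(-4) = -880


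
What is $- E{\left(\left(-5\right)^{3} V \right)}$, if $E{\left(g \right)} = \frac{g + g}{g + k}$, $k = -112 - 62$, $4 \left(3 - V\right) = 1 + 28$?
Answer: $- \frac{4250}{1429} \approx -2.9741$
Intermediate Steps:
$V = - \frac{17}{4}$ ($V = 3 - \frac{1 + 28}{4} = 3 - \frac{29}{4} = - \frac{17}{4} \approx -4.25$)
$k = -174$
$E{\left(g \right)} = \frac{2 g}{-174 + g}$ ($E{\left(g \right)} = \frac{g + g}{g - 174} = \frac{2 g}{-174 + g}$)
$- E{\left(\left(-5\right)^{3} V \right)} = - \frac{2 \left(-5\right)^{3} \left(- \frac{17}{4}\right)}{-174 + \left(-5\right)^{3} \left(- \frac{17}{4}\right)} = - \frac{2 \left(\left(-125\right) \left(- \frac{17}{4}\right)\right)}{-174 - - \frac{2125}{4}} = - \frac{2 \cdot 2125}{4 \left(-174 + \frac{2125}{4}\right)} = - \frac{2 \cdot 2125}{4 \cdot \frac{1429}{4}} = - \frac{2 \cdot 2125 \cdot 4}{4 \cdot 1429} = \left(-1\right) \frac{4250}{1429} = - \frac{4250}{1429}$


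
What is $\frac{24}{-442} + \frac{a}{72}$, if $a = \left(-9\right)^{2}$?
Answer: $\frac{1893}{1768} \approx 1.0707$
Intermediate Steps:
$a = 81$
$\frac{24}{-442} + \frac{a}{72} = \frac{24}{-442} + \frac{81}{72} = 24 \left(- \frac{1}{442}\right) + 81 \cdot \frac{1}{72} = - \frac{12}{221} + \frac{9}{8} = \frac{1893}{1768}$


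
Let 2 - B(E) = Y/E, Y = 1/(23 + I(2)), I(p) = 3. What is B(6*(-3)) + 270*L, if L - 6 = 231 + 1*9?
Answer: 31085497/468 ≈ 66422.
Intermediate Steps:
Y = 1/26 (Y = 1/(23 + 3) = 1/26 ≈ 0.038462)
B(E) = 2 - 1/(26*E)
L = 246 (L = 6 + (231 + 1*9) = 6 + (231 + 9) = 6 + 240 = 246)
B(6*(-3)) + 270*L = (2 - 1/(26*(6*(-3)))) + 270*246 = (2 - 1/26/(-18)) + 66420 = (2 - 1/26*(-1/18)) + 66420 = (2 + 1/468) + 66420 = 937/468 + 66420 = 31085497/468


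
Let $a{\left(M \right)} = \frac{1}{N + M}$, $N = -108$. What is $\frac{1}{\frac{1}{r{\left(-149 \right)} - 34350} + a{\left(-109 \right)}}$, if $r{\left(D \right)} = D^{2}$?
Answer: $- \frac{2636333}{12366} \approx -213.19$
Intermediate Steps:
$a{\left(M \right)} = \frac{1}{-108 + M}$
$\frac{1}{\frac{1}{r{\left(-149 \right)} - 34350} + a{\left(-109 \right)}} = \frac{1}{\frac{1}{\left(-149\right)^{2} - 34350} + \frac{1}{-108 - 109}} = \frac{1}{\frac{1}{22201 - 34350} + \frac{1}{-217}} = \frac{1}{\frac{1}{-12149} - \frac{1}{217}} = \frac{1}{- \frac{1}{12149} - \frac{1}{217}} = \frac{1}{- \frac{12366}{2636333}} = - \frac{2636333}{12366}$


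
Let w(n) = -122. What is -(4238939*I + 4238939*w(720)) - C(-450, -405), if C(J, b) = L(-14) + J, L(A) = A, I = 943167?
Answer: -3997510228791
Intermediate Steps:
C(J, b) = -14 + J
-(4238939*I + 4238939*w(720)) - C(-450, -405) = -4238939/(1/(943167 - 122)) - (-14 - 450) = -4238939/(1/943045) - 1*(-464) = -4238939/1/943045 + 464 = -4238939*943045 + 464 = -3997510229255 + 464 = -3997510228791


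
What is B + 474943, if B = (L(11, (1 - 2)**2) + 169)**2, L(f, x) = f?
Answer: 507343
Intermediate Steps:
B = 32400 (B = (11 + 169)**2 = 180**2 = 32400)
B + 474943 = 32400 + 474943 = 507343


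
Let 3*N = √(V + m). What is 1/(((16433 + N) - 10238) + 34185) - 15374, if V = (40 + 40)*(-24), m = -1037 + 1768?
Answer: (-15374*√1189 + 1862406357*I)/(√1189 - 121140*I) ≈ -15374.0 - 7.4506e-9*I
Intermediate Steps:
m = 731
V = -1920 (V = 80*(-24) = -1920)
N = I*√1189/3 (N = √(-1920 + 731)/3 = √(-1189)/3 = (I*√1189)/3 = I*√1189/3 ≈ 11.494*I)
1/(((16433 + N) - 10238) + 34185) - 15374 = 1/(((16433 + I*√1189/3) - 10238) + 34185) - 15374 = 1/((6195 + I*√1189/3) + 34185) - 15374 = 1/(40380 + I*√1189/3) - 15374 = -15374 + 1/(40380 + I*√1189/3)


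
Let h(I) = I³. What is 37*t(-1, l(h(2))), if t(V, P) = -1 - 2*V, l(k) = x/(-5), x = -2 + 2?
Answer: 37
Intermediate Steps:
x = 0
l(k) = 0 (l(k) = 0/(-5) = 0*(-⅕) = 0)
37*t(-1, l(h(2))) = 37*(-1 - 2*(-1)) = 37*(-1 + 2) = 37*1 = 37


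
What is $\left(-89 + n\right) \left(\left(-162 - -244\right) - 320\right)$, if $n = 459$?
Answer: $-88060$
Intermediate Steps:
$\left(-89 + n\right) \left(\left(-162 - -244\right) - 320\right) = \left(-89 + 459\right) \left(\left(-162 - -244\right) - 320\right) = 370 \left(\left(-162 + 244\right) - 320\right) = 370 \left(82 - 320\right) = 370 \left(-238\right) = -88060$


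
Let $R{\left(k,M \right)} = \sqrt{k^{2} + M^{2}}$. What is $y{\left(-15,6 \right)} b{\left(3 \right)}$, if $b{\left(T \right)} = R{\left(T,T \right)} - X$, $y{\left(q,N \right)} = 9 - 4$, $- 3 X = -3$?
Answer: $-5 + 15 \sqrt{2} \approx 16.213$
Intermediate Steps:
$X = 1$ ($X = \left(- \frac{1}{3}\right) \left(-3\right) = 1$)
$y{\left(q,N \right)} = 5$
$R{\left(k,M \right)} = \sqrt{M^{2} + k^{2}}$
$b{\left(T \right)} = -1 + \sqrt{2} \sqrt{T^{2}}$ ($b{\left(T \right)} = \sqrt{T^{2} + T^{2}} - 1 = \sqrt{2 T^{2}} - 1 = \sqrt{2} \sqrt{T^{2}} - 1 = -1 + \sqrt{2} \sqrt{T^{2}}$)
$y{\left(-15,6 \right)} b{\left(3 \right)} = 5 \left(-1 + \sqrt{2} \sqrt{3^{2}}\right) = 5 \left(-1 + \sqrt{2} \sqrt{9}\right) = 5 \left(-1 + \sqrt{2} \cdot 3\right) = 5 \left(-1 + 3 \sqrt{2}\right) = -5 + 15 \sqrt{2}$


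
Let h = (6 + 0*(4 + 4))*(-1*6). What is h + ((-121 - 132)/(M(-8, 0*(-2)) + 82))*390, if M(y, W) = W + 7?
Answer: -101874/89 ≈ -1144.7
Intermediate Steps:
M(y, W) = 7 + W
h = -36 (h = (6 + 0*8)*(-6) = (6 + 0)*(-6) = 6*(-6) = -36)
h + ((-121 - 132)/(M(-8, 0*(-2)) + 82))*390 = -36 + ((-121 - 132)/((7 + 0*(-2)) + 82))*390 = -36 - 253/((7 + 0) + 82)*390 = -36 - 253/(7 + 82)*390 = -36 - 253/89*390 = -36 - 98670/89 = -101874/89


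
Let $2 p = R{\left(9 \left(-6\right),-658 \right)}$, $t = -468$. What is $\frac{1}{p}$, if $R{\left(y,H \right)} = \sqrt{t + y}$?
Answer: $- \frac{i \sqrt{58}}{87} \approx - 0.087538 i$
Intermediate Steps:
$R{\left(y,H \right)} = \sqrt{-468 + y}$
$p = \frac{3 i \sqrt{58}}{2}$ ($p = \frac{\sqrt{-468 + 9 \left(-6\right)}}{2} = \frac{\sqrt{-468 - 54}}{2} = \frac{\sqrt{-522}}{2} = \frac{3 i \sqrt{58}}{2} \approx 11.424 i$)
$\frac{1}{p} = \frac{1}{\frac{3}{2} i \sqrt{58}} = - \frac{i \sqrt{58}}{87}$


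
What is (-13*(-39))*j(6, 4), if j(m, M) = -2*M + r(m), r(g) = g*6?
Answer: 14196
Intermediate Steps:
r(g) = 6*g
j(m, M) = -2*M + 6*m
(-13*(-39))*j(6, 4) = (-13*(-39))*(-2*4 + 6*6) = 507*(-8 + 36) = 507*28 = 14196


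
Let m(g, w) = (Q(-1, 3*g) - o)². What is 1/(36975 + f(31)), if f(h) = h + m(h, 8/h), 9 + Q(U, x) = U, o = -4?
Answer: 1/37042 ≈ 2.6996e-5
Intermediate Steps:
Q(U, x) = -9 + U
m(g, w) = 36 (m(g, w) = ((-9 - 1) - 1*(-4))² = (-10 + 4)² = (-6)² = 36)
f(h) = 36 + h (f(h) = h + 36 = 36 + h)
1/(36975 + f(31)) = 1/(36975 + (36 + 31)) = 1/(36975 + 67) = 1/37042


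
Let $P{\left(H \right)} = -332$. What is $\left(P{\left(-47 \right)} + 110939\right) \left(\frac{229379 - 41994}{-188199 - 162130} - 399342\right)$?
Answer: $- \frac{2210579981538303}{50047} \approx -4.417 \cdot 10^{10}$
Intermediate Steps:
$\left(P{\left(-47 \right)} + 110939\right) \left(\frac{229379 - 41994}{-188199 - 162130} - 399342\right) = \left(-332 + 110939\right) \left(\frac{229379 - 41994}{-188199 - 162130} - 399342\right) = 110607 \left(\frac{187385}{-350329} - 399342\right) = 110607 \left(187385 \left(- \frac{1}{350329}\right) - 399342\right) = 110607 \left(- \frac{187385}{350329} - 399342\right) = 110607 \left(- \frac{139901270903}{350329}\right) = - \frac{2210579981538303}{50047}$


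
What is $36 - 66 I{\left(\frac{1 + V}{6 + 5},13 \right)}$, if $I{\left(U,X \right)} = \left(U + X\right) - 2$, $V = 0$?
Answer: $-696$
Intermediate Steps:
$I{\left(U,X \right)} = -2 + U + X$
$36 - 66 I{\left(\frac{1 + V}{6 + 5},13 \right)} = 36 - 66 \left(-2 + \frac{1 + 0}{6 + 5} + 13\right) = 36 - 66 \left(-2 + 1 \cdot \frac{1}{11} + 13\right) = 36 - 66 \left(-2 + \frac{1}{11} + 13\right) = 36 - 732 = -696$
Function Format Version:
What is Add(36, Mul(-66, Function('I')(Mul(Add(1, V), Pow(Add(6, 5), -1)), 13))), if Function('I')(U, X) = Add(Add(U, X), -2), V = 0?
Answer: -696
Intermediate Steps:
Function('I')(U, X) = Add(-2, U, X)
Add(36, Mul(-66, Function('I')(Mul(Add(1, V), Pow(Add(6, 5), -1)), 13))) = Add(36, Mul(-66, Add(-2, Mul(Add(1, 0), Pow(Add(6, 5), -1)), 13))) = Add(36, Mul(-66, Add(-2, Mul(1, Pow(11, -1)), 13))) = Add(36, Mul(-66, Add(-2, Mul(1, Rational(1, 11)), 13))) = Add(36, Mul(-66, Add(-2, Rational(1, 11), 13))) = Add(36, Mul(-66, Rational(122, 11))) = Add(36, -732) = -696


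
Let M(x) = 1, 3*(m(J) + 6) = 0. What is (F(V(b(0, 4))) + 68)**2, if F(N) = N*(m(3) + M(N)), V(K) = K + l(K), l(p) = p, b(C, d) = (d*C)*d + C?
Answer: 4624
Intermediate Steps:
b(C, d) = C + C*d**2 (b(C, d) = (C*d)*d + C = C*d**2 + C = C + C*d**2)
m(J) = -6 (m(J) = -6 + (1/3)*0 = -6 + 0 = -6)
V(K) = 2*K (V(K) = K + K = 2*K)
F(N) = -5*N (F(N) = N*(-6 + 1) = N*(-5) = -5*N)
(F(V(b(0, 4))) + 68)**2 = (-10*0*(1 + 4**2) + 68)**2 = (-10*0*(1 + 16) + 68)**2 = (-10*0*17 + 68)**2 = (-10*0 + 68)**2 = (-5*0 + 68)**2 = (0 + 68)**2 = 68**2 = 4624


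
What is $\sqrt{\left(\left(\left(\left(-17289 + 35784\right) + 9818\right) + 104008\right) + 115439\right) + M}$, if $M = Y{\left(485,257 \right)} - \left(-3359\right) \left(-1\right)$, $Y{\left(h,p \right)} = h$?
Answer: $\sqrt{244886} \approx 494.86$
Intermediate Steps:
$M = -2874$ ($M = 485 - \left(-3359\right) \left(-1\right) = 485 - 3359 = -2874$)
$\sqrt{\left(\left(\left(\left(-17289 + 35784\right) + 9818\right) + 104008\right) + 115439\right) + M} = \sqrt{\left(\left(\left(\left(-17289 + 35784\right) + 9818\right) + 104008\right) + 115439\right) - 2874} = \sqrt{\left(\left(\left(18495 + 9818\right) + 104008\right) + 115439\right) - 2874} = \sqrt{\left(\left(28313 + 104008\right) + 115439\right) - 2874} = \sqrt{\left(132321 + 115439\right) - 2874} = \sqrt{247760 - 2874} = \sqrt{244886}$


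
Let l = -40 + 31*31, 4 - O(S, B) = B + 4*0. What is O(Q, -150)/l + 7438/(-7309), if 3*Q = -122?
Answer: -5724812/6731589 ≈ -0.85044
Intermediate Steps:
Q = -122/3 (Q = (⅓)*(-122) = -122/3 ≈ -40.667)
O(S, B) = 4 - B (O(S, B) = 4 - (B + 4*0) = 4 - (B + 0) = 4 - B)
l = 921 (l = -40 + 961 = 921)
O(Q, -150)/l + 7438/(-7309) = (4 - 1*(-150))/921 + 7438/(-7309) = (4 + 150)*(1/921) + 7438*(-1/7309) = 154*(1/921) - 7438/7309 = 154/921 - 7438/7309 = -5724812/6731589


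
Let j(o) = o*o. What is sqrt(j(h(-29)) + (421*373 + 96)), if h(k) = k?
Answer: sqrt(157970) ≈ 397.45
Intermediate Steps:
j(o) = o**2
sqrt(j(h(-29)) + (421*373 + 96)) = sqrt((-29)**2 + (421*373 + 96)) = sqrt(841 + (157033 + 96)) = sqrt(841 + 157129) = sqrt(157970)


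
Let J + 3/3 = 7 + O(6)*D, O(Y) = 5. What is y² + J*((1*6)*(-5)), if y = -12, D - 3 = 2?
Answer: -786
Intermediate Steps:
D = 5 (D = 3 + 2 = 5)
J = 31 (J = -1 + (7 + 5*5) = -1 + (7 + 25) = -1 + 32 = 31)
y² + J*((1*6)*(-5)) = (-12)² + 31*((1*6)*(-5)) = 144 + 31*(6*(-5)) = 144 + 31*(-30) = 144 - 930 = -786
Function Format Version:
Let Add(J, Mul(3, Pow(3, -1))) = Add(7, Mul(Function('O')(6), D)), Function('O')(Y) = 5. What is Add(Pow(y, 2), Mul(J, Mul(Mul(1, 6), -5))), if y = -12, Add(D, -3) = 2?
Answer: -786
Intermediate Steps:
D = 5 (D = Add(3, 2) = 5)
J = 31 (J = Add(-1, Add(7, Mul(5, 5))) = Add(-1, Add(7, 25)) = Add(-1, 32) = 31)
Add(Pow(y, 2), Mul(J, Mul(Mul(1, 6), -5))) = Add(Pow(-12, 2), Mul(31, Mul(Mul(1, 6), -5))) = Add(144, Mul(31, Mul(6, -5))) = Add(144, Mul(31, -30)) = Add(144, -930) = -786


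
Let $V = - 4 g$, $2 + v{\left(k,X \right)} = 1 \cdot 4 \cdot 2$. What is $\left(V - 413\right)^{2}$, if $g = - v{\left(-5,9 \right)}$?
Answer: $151321$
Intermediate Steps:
$v{\left(k,X \right)} = 6$ ($v{\left(k,X \right)} = -2 + 1 \cdot 4 \cdot 2 = -2 + 4 \cdot 2 = -2 + 8 = 6$)
$g = -6$ ($g = \left(-1\right) 6 = -6$)
$V = 24$ ($V = \left(-4\right) \left(-6\right) = 24$)
$\left(V - 413\right)^{2} = \left(24 - 413\right)^{2} = \left(-389\right)^{2} = 151321$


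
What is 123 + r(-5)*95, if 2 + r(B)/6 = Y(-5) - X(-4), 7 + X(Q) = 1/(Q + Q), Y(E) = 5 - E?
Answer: 34977/4 ≈ 8744.3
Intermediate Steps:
X(Q) = -7 + 1/(2*Q) (X(Q) = -7 + 1/(Q + Q) = -7 + 1/(2*Q))
r(B) = 363/4 (r(B) = -12 + 6*((5 - 1*(-5)) - (-7 + (½)/(-4))) = -12 + 6*((5 + 5) - (-7 + (½)*(-¼))) = -12 + 6*(10 - (-7 - ⅛)) = -12 + 6*(10 - 1*(-57/8)) = -12 + 6*(10 + 57/8) = -12 + 6*(137/8) = -12 + 411/4 = 363/4)
123 + r(-5)*95 = 123 + (363/4)*95 = 123 + 34485/4 = 34977/4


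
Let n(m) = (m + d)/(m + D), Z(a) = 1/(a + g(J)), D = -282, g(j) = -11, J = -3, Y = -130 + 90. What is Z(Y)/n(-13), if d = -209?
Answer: -295/11322 ≈ -0.026055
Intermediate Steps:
Y = -40
Z(a) = 1/(-11 + a) (Z(a) = 1/(a - 11) = 1/(-11 + a))
n(m) = (-209 + m)/(-282 + m) (n(m) = (m - 209)/(m - 282) = (-209 + m)/(-282 + m))
Z(Y)/n(-13) = 1/((-11 - 40)*(((-209 - 13)/(-282 - 13)))) = 1/((-51)*((-222/(-295)))) = -1/(51*((-1/295*(-222)))) = -1/(51*222/295) = -1/51*295/222 = -295/11322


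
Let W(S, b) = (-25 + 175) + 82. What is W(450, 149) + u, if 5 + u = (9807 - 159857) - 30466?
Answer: -180289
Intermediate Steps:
u = -180521 (u = -5 + ((9807 - 159857) - 30466) = -5 + (-150050 - 30466) = -5 - 180516 = -180521)
W(S, b) = 232 (W(S, b) = 150 + 82 = 232)
W(450, 149) + u = 232 - 180521 = -180289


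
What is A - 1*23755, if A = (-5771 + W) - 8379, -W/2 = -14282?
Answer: -9341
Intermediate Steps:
W = 28564 (W = -2*(-14282) = 28564)
A = 14414 (A = (-5771 + 28564) - 8379 = 22793 - 8379 = 14414)
A - 1*23755 = 14414 - 1*23755 = 14414 - 23755 = -9341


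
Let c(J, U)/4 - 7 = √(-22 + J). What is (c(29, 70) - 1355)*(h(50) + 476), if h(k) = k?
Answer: -698002 + 2104*√7 ≈ -6.9244e+5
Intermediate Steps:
c(J, U) = 28 + 4*√(-22 + J)
(c(29, 70) - 1355)*(h(50) + 476) = ((28 + 4*√(-22 + 29)) - 1355)*(50 + 476) = ((28 + 4*√7) - 1355)*526 = (-1327 + 4*√7)*526 = -698002 + 2104*√7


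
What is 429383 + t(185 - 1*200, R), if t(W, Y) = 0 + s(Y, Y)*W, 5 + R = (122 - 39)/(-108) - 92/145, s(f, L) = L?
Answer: 448376123/1044 ≈ 4.2948e+5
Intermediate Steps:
R = -100271/15660 (R = -5 + ((122 - 39)/(-108) - 92/145) = -5 + (83*(-1/108) - 92*1/145) = -5 + (-83/108 - 92/145) = -5 - 21971/15660 = -100271/15660 ≈ -6.4030)
t(W, Y) = W*Y (t(W, Y) = 0 + Y*W = 0 + W*Y = W*Y)
429383 + t(185 - 1*200, R) = 429383 + (185 - 1*200)*(-100271/15660) = 429383 + (185 - 200)*(-100271/15660) = 429383 - 15*(-100271/15660) = 429383 + 100271/1044 = 448376123/1044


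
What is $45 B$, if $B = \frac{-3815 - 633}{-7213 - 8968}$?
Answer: $\frac{200160}{16181} \approx 12.37$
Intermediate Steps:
$B = \frac{4448}{16181}$ ($B = - \frac{4448}{-16181} = \left(-4448\right) \left(- \frac{1}{16181}\right) = \frac{4448}{16181} \approx 0.27489$)
$45 B = 45 \cdot \frac{4448}{16181} = \frac{200160}{16181}$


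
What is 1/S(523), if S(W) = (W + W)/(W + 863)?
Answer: 693/523 ≈ 1.3250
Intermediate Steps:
S(W) = 2*W/(863 + W) (S(W) = (2*W)/(863 + W) = 2*W/(863 + W))
1/S(523) = 1/(2*523/(863 + 523)) = 1/(2*523/1386) = 1/(2*523*(1/1386)) = 1/(523/693) = 693/523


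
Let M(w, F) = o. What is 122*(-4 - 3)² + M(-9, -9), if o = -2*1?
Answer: 5976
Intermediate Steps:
o = -2
M(w, F) = -2
122*(-4 - 3)² + M(-9, -9) = 122*(-4 - 3)² - 2 = 122*(-7)² - 2 = 122*49 - 2 = 5978 - 2 = 5976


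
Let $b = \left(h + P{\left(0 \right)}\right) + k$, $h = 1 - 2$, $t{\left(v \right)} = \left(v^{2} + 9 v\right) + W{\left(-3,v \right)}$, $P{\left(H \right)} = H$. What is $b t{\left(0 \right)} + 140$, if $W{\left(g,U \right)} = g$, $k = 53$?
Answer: $-16$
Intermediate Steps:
$t{\left(v \right)} = -3 + v^{2} + 9 v$ ($t{\left(v \right)} = \left(v^{2} + 9 v\right) - 3 = -3 + v^{2} + 9 v$)
$h = -1$ ($h = 1 - 2 = -1$)
$b = 52$ ($b = \left(-1 + 0\right) + 53 = -1 + 53 = 52$)
$b t{\left(0 \right)} + 140 = 52 \left(-3 + 0^{2} + 9 \cdot 0\right) + 140 = 52 \left(-3 + 0 + 0\right) + 140 = 52 \left(-3\right) + 140 = -156 + 140 = -16$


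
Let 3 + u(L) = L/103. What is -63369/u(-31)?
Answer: 6527007/340 ≈ 19197.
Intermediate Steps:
u(L) = -3 + L/103
-63369/u(-31) = -63369/(-3 + (1/103)*(-31)) = -63369/(-3 - 31/103) = -63369/(-340/103) = -63369*(-103/340) = 6527007/340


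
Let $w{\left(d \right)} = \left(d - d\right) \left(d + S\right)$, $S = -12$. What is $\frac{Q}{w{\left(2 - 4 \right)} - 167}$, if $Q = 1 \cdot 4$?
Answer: $- \frac{4}{167} \approx -0.023952$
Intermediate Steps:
$w{\left(d \right)} = 0$ ($w{\left(d \right)} = \left(d - d\right) \left(d - 12\right) = 0 \left(-12 + d\right) = 0$)
$Q = 4$
$\frac{Q}{w{\left(2 - 4 \right)} - 167} = \frac{4}{0 - 167} = \frac{4}{-167} = 4 \left(- \frac{1}{167}\right) = - \frac{4}{167}$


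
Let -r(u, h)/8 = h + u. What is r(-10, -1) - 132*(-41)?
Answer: 5500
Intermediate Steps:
r(u, h) = -8*h - 8*u (r(u, h) = -8*(h + u) = -8*h - 8*u)
r(-10, -1) - 132*(-41) = (-8*(-1) - 8*(-10)) - 132*(-41) = (8 + 80) + 5412 = 88 + 5412 = 5500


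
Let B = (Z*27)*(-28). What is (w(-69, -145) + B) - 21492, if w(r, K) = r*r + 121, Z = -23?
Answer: 778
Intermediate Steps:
B = 17388 (B = -23*27*(-28) = -621*(-28) = 17388)
w(r, K) = 121 + r**2 (w(r, K) = r**2 + 121 = 121 + r**2)
(w(-69, -145) + B) - 21492 = ((121 + (-69)**2) + 17388) - 21492 = ((121 + 4761) + 17388) - 21492 = (4882 + 17388) - 21492 = 22270 - 21492 = 778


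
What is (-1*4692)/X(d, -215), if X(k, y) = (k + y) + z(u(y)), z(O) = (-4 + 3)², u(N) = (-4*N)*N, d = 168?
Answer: 102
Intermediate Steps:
u(N) = -4*N²
z(O) = 1 (z(O) = (-1)² = 1)
X(k, y) = 1 + k + y (X(k, y) = (k + y) + 1 = 1 + k + y)
(-1*4692)/X(d, -215) = (-1*4692)/(1 + 168 - 215) = -4692/(-46) = -4692*(-1/46) = 102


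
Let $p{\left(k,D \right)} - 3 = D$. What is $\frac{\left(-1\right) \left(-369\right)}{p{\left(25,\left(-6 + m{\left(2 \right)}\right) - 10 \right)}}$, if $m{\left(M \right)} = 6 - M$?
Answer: $-41$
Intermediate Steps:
$p{\left(k,D \right)} = 3 + D$
$\frac{\left(-1\right) \left(-369\right)}{p{\left(25,\left(-6 + m{\left(2 \right)}\right) - 10 \right)}} = \frac{\left(-1\right) \left(-369\right)}{3 + \left(\left(-6 + \left(6 - 2\right)\right) - 10\right)} = \frac{369}{3 + \left(\left(-6 + \left(6 - 2\right)\right) - 10\right)} = \frac{369}{3 + \left(\left(-6 + 4\right) - 10\right)} = \frac{369}{3 - 12} = \frac{369}{-9} = 369 \left(- \frac{1}{9}\right) = -41$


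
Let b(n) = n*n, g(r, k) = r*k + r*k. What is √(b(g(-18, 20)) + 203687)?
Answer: √722087 ≈ 849.76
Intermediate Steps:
g(r, k) = 2*k*r (g(r, k) = k*r + k*r = 2*k*r)
b(n) = n²
√(b(g(-18, 20)) + 203687) = √((2*20*(-18))² + 203687) = √((-720)² + 203687) = √(518400 + 203687) = √722087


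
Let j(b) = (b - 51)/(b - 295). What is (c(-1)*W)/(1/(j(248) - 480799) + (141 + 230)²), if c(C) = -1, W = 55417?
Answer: -1252299511750/3110376907703 ≈ -0.40262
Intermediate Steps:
j(b) = (-51 + b)/(-295 + b)
(c(-1)*W)/(1/(j(248) - 480799) + (141 + 230)²) = (-1*55417)/(1/((-51 + 248)/(-295 + 248) - 480799) + (141 + 230)²) = -55417/(1/(197/(-47) - 480799) + 371²) = -55417/(1/(-1/47*197 - 480799) + 137641) = -55417/(1/(-197/47 - 480799) + 137641) = -55417/(1/(-22597750/47) + 137641) = -55417/(-47/22597750 + 137641) = -55417/3110376907703/22597750 = -55417*22597750/3110376907703 = -1252299511750/3110376907703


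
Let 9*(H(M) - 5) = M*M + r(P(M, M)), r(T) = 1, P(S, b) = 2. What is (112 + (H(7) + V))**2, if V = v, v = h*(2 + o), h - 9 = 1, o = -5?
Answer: 693889/81 ≈ 8566.5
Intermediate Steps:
h = 10 (h = 9 + 1 = 10)
H(M) = 46/9 + M**2/9 (H(M) = 5 + (M*M + 1)/9 = 5 + (M**2 + 1)/9 = 5 + (1 + M**2)/9 = 5 + (1/9 + M**2/9) = 46/9 + M**2/9)
v = -30 (v = 10*(2 - 5) = 10*(-3) = -30)
V = -30
(112 + (H(7) + V))**2 = (112 + ((46/9 + (1/9)*7**2) - 30))**2 = (112 + ((46/9 + (1/9)*49) - 30))**2 = (112 + ((46/9 + 49/9) - 30))**2 = (112 + (95/9 - 30))**2 = (112 - 175/9)**2 = (833/9)**2 = 693889/81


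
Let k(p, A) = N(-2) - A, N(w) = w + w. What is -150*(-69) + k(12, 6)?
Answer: 10340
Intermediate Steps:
N(w) = 2*w
k(p, A) = -4 - A (k(p, A) = 2*(-2) - A = -4 - A)
-150*(-69) + k(12, 6) = -150*(-69) + (-4 - 1*6) = 10350 + (-4 - 6) = 10350 - 10 = 10340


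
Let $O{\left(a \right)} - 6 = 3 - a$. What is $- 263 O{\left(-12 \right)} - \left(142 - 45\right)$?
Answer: $-5620$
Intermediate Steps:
$O{\left(a \right)} = 9 - a$ ($O{\left(a \right)} = 6 - \left(-3 + a\right) = 9 - a$)
$- 263 O{\left(-12 \right)} - \left(142 - 45\right) = - 263 \left(9 - -12\right) - \left(142 - 45\right) = - 263 \left(9 + 12\right) - 97 = \left(-263\right) 21 - 97 = -5523 + \left(-181 + 84\right) = -5523 - 97 = -5620$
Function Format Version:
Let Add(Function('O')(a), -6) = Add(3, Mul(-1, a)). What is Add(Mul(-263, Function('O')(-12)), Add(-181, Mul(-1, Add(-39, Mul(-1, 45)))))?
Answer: -5620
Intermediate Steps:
Function('O')(a) = Add(9, Mul(-1, a)) (Function('O')(a) = Add(6, Add(3, Mul(-1, a))) = Add(9, Mul(-1, a)))
Add(Mul(-263, Function('O')(-12)), Add(-181, Mul(-1, Add(-39, Mul(-1, 45))))) = Add(Mul(-263, Add(9, Mul(-1, -12))), Add(-181, Mul(-1, Add(-39, Mul(-1, 45))))) = Add(Mul(-263, Add(9, 12)), Add(-181, Mul(-1, Add(-39, -45)))) = Add(Mul(-263, 21), Add(-181, Mul(-1, -84))) = Add(-5523, Add(-181, 84)) = Add(-5523, -97) = -5620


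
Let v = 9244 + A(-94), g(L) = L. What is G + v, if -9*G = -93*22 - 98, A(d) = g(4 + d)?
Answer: 84530/9 ≈ 9392.2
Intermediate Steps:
A(d) = 4 + d
G = 2144/9 (G = -(-93*22 - 98)/9 = -(-2046 - 98)/9 = -1/9*(-2144) = 2144/9 ≈ 238.22)
v = 9154 (v = 9244 + (4 - 94) = 9244 - 90 = 9154)
G + v = 2144/9 + 9154 = 84530/9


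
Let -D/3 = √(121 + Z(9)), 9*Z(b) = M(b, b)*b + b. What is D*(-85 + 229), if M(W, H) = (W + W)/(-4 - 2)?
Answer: -432*√119 ≈ -4712.6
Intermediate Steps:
M(W, H) = -W/3 (M(W, H) = (2*W)/(-6) = (2*W)*(-⅙) = -W/3)
Z(b) = -b²/27 + b/9 (Z(b) = ((-b/3)*b + b)/9 = (-b²/3 + b)/9 = (b - b²/3)/9 = -b²/27 + b/9)
D = -3*√119 (D = -3*√(121 + (1/27)*9*(3 - 1*9)) = -3*√(121 + (1/27)*9*(3 - 9)) = -3*√(121 + (1/27)*9*(-6)) = -3*√(121 - 2) = -3*√119 ≈ -32.726)
D*(-85 + 229) = (-3*√119)*(-85 + 229) = -3*√119*144 = -432*√119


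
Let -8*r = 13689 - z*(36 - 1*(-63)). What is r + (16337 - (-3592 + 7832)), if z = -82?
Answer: 74969/8 ≈ 9371.1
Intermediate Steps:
r = -21807/8 (r = -(13689 - (-82)*(36 - 1*(-63)))/8 = -(13689 - (-82)*(36 + 63))/8 = -(13689 - (-82)*99)/8 = -(13689 - 1*(-8118))/8 = -(13689 + 8118)/8 = -⅛*21807 = -21807/8 ≈ -2725.9)
r + (16337 - (-3592 + 7832)) = -21807/8 + (16337 - (-3592 + 7832)) = -21807/8 + (16337 - 1*4240) = -21807/8 + (16337 - 4240) = -21807/8 + 12097 = 74969/8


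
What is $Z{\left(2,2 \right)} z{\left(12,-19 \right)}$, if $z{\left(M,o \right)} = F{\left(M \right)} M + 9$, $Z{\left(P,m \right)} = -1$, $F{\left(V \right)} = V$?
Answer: $-153$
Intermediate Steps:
$z{\left(M,o \right)} = 9 + M^{2}$ ($z{\left(M,o \right)} = M M + 9 = M^{2} + 9 = 9 + M^{2}$)
$Z{\left(2,2 \right)} z{\left(12,-19 \right)} = - (9 + 12^{2}) = - (9 + 144) = \left(-1\right) 153 = -153$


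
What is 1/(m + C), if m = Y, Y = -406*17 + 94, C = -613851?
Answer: -1/620659 ≈ -1.6112e-6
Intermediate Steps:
Y = -6808 (Y = -6902 + 94 = -6808)
m = -6808
1/(m + C) = 1/(-6808 - 613851) = 1/(-620659) = -1/620659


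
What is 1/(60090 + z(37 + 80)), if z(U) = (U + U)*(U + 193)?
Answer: 1/132630 ≈ 7.5398e-6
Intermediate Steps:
z(U) = 2*U*(193 + U) (z(U) = (2*U)*(193 + U) = 2*U*(193 + U))
1/(60090 + z(37 + 80)) = 1/(60090 + 2*(37 + 80)*(193 + (37 + 80))) = 1/(60090 + 2*117*(193 + 117)) = 1/(60090 + 2*117*310) = 1/(60090 + 72540) = 1/132630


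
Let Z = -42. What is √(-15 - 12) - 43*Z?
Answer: 1806 + 3*I*√3 ≈ 1806.0 + 5.1962*I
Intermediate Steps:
√(-15 - 12) - 43*Z = √(-15 - 12) - 43*(-42) = √(-27) + 1806 = 3*I*√3 + 1806 = 1806 + 3*I*√3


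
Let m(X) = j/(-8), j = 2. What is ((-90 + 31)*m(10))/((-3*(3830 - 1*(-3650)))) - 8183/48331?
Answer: -43373977/255187680 ≈ -0.16997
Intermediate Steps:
m(X) = -¼ (m(X) = 2/(-8) = 2*(-⅛) = -¼)
((-90 + 31)*m(10))/((-3*(3830 - 1*(-3650)))) - 8183/48331 = ((-90 + 31)*(-¼))/((-3*(3830 - 1*(-3650)))) - 8183/48331 = (-59*(-¼))/((-3*(3830 + 3650))) - 8183*1/48331 = 59/(4*((-3*7480))) - 8183/48331 = (59/4)/(-22440) - 8183/48331 = (59/4)*(-1/22440) - 8183/48331 = -59/89760 - 8183/48331 = -43373977/255187680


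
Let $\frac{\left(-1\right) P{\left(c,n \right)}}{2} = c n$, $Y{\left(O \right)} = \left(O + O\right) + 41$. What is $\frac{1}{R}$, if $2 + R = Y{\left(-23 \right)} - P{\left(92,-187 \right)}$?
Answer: $- \frac{1}{34415} \approx -2.9057 \cdot 10^{-5}$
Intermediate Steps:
$Y{\left(O \right)} = 41 + 2 O$ ($Y{\left(O \right)} = 2 O + 41 = 41 + 2 O$)
$P{\left(c,n \right)} = - 2 c n$
$R = -34415$ ($R = -2 + \left(\left(41 + 2 \left(-23\right)\right) - \left(-2\right) 92 \left(-187\right)\right) = -2 + \left(\left(41 - 46\right) - 34408\right) = -2 - 34413 = -34415$)
$\frac{1}{R} = \frac{1}{-34415} = - \frac{1}{34415}$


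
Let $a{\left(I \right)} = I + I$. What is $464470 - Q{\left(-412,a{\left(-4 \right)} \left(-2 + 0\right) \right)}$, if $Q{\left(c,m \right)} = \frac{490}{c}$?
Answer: $\frac{95681065}{206} \approx 4.6447 \cdot 10^{5}$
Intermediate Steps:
$a{\left(I \right)} = 2 I$
$464470 - Q{\left(-412,a{\left(-4 \right)} \left(-2 + 0\right) \right)} = 464470 - \frac{490}{-412} = 464470 - 490 \left(- \frac{1}{412}\right) = 464470 - - \frac{245}{206} = 464470 + \frac{245}{206} = \frac{95681065}{206}$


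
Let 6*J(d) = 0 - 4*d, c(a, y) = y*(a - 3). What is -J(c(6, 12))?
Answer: 24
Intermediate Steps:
c(a, y) = y*(-3 + a)
J(d) = -2*d/3 (J(d) = (0 - 4*d)/6 = (-4*d)/6 = -2*d/3)
-J(c(6, 12)) = -(-2)*12*(-3 + 6)/3 = -(-2)*12*3/3 = -(-2)*36/3 = -1*(-24) = 24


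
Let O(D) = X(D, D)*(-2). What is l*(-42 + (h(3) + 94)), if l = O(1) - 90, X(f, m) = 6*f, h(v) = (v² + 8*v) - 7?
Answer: -7956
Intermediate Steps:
h(v) = -7 + v² + 8*v
O(D) = -12*D (O(D) = (6*D)*(-2) = -12*D)
l = -102 (l = -12*1 - 90 = -12 - 90 = -102)
l*(-42 + (h(3) + 94)) = -102*(-42 + ((-7 + 3² + 8*3) + 94)) = -102*(-42 + ((-7 + 9 + 24) + 94)) = -102*(-42 + (26 + 94)) = -102*(-42 + 120) = -102*78 = -7956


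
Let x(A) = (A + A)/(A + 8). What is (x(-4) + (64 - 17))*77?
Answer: 3465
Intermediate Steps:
x(A) = 2*A/(8 + A) (x(A) = (2*A)/(8 + A) = 2*A/(8 + A))
(x(-4) + (64 - 17))*77 = (2*(-4)/(8 - 4) + (64 - 17))*77 = (2*(-4)/4 + 47)*77 = (2*(-4)*(¼) + 47)*77 = (-2 + 47)*77 = 45*77 = 3465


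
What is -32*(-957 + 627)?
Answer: 10560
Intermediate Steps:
-32*(-957 + 627) = -32*(-330) = 10560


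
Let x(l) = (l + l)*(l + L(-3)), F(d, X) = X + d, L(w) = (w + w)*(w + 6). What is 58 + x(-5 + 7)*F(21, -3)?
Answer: -1094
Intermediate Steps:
L(w) = 2*w*(6 + w) (L(w) = (2*w)*(6 + w) = 2*w*(6 + w))
x(l) = 2*l*(-18 + l) (x(l) = (l + l)*(l + 2*(-3)*(6 - 3)) = (2*l)*(l + 2*(-3)*3) = (2*l)*(l - 18) = (2*l)*(-18 + l) = 2*l*(-18 + l))
58 + x(-5 + 7)*F(21, -3) = 58 + (2*(-5 + 7)*(-18 + (-5 + 7)))*(-3 + 21) = 58 + (2*2*(-18 + 2))*18 = 58 + (2*2*(-16))*18 = 58 - 64*18 = 58 - 1152 = -1094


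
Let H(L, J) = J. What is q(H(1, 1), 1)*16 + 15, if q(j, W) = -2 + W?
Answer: -1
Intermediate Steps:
q(H(1, 1), 1)*16 + 15 = (-2 + 1)*16 + 15 = -1*16 + 15 = -16 + 15 = -1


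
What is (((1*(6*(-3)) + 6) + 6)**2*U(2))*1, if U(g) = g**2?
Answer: 144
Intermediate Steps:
(((1*(6*(-3)) + 6) + 6)**2*U(2))*1 = (((1*(6*(-3)) + 6) + 6)**2*2**2)*1 = (((1*(-18) + 6) + 6)**2*4)*1 = (((-18 + 6) + 6)**2*4)*1 = ((-12 + 6)**2*4)*1 = ((-6)**2*4)*1 = (36*4)*1 = 144*1 = 144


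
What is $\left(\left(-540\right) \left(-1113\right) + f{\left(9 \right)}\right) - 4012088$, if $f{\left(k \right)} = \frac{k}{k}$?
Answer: $-3411067$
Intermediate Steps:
$f{\left(k \right)} = 1$
$\left(\left(-540\right) \left(-1113\right) + f{\left(9 \right)}\right) - 4012088 = \left(\left(-540\right) \left(-1113\right) + 1\right) - 4012088 = \left(601020 + 1\right) - 4012088 = 601021 - 4012088 = -3411067$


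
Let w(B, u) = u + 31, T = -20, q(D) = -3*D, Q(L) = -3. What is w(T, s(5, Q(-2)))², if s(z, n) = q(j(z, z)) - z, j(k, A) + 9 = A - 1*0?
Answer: 1444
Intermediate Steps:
j(k, A) = -9 + A (j(k, A) = -9 + (A - 1*0) = -9 + (A + 0) = -9 + A)
s(z, n) = 27 - 4*z (s(z, n) = -3*(-9 + z) - z = (27 - 3*z) - z = 27 - 4*z)
w(B, u) = 31 + u
w(T, s(5, Q(-2)))² = (31 + (27 - 4*5))² = (31 + (27 - 20))² = (31 + 7)² = 38² = 1444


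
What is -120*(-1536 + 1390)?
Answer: 17520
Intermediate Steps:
-120*(-1536 + 1390) = -120*(-146) = 17520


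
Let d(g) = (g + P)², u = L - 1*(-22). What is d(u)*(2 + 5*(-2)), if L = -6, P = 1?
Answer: -2312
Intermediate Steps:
u = 16 (u = -6 - 1*(-22) = -6 + 22 = 16)
d(g) = (1 + g)² (d(g) = (g + 1)² = (1 + g)²)
d(u)*(2 + 5*(-2)) = (1 + 16)²*(2 + 5*(-2)) = 17²*(2 - 10) = 289*(-8) = -2312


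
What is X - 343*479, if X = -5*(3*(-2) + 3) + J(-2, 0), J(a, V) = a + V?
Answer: -164284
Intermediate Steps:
J(a, V) = V + a
X = 13 (X = -5*(3*(-2) + 3) + (0 - 2) = -5*(-6 + 3) - 2 = -5*(-3) - 2 = 15 - 2 = 13)
X - 343*479 = 13 - 343*479 = 13 - 164297 = -164284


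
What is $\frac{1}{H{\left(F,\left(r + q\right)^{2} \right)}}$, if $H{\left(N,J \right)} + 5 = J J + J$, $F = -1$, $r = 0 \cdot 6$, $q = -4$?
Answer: $\frac{1}{267} \approx 0.0037453$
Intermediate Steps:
$r = 0$
$H{\left(N,J \right)} = -5 + J + J^{2}$ ($H{\left(N,J \right)} = -5 + \left(J J + J\right) = -5 + \left(J^{2} + J\right) = -5 + \left(J + J^{2}\right) = -5 + J + J^{2}$)
$\frac{1}{H{\left(F,\left(r + q\right)^{2} \right)}} = \frac{1}{-5 + \left(0 - 4\right)^{2} + \left(\left(0 - 4\right)^{2}\right)^{2}} = \frac{1}{-5 + \left(-4\right)^{2} + \left(\left(-4\right)^{2}\right)^{2}} = \frac{1}{-5 + 16 + 16^{2}} = \frac{1}{-5 + 16 + 256} = \frac{1}{267}$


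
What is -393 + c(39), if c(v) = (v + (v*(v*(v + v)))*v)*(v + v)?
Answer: 360899445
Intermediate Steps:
c(v) = 2*v*(v + 2*v⁴) (c(v) = (v + (v*(v*(2*v)))*v)*(2*v) = (v + (v*(2*v²))*v)*(2*v) = (v + (2*v³)*v)*(2*v) = (v + 2*v⁴)*(2*v) = 2*v*(v + 2*v⁴))
-393 + c(39) = -393 + 39²*(2 + 4*39³) = -393 + 1521*(2 + 4*59319) = -393 + 1521*(2 + 237276) = -393 + 1521*237278 = -393 + 360899838 = 360899445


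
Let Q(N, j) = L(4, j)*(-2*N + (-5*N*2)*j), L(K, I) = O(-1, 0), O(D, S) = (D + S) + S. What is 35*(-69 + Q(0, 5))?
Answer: -2415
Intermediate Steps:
O(D, S) = D + 2*S
L(K, I) = -1 (L(K, I) = -1 + 2*0 = -1 + 0 = -1)
Q(N, j) = 2*N + 10*N*j (Q(N, j) = -(-2*N + (-5*N*2)*j) = -(-2*N + (-10*N)*j) = -(-2*N - 10*N*j) = 2*N + 10*N*j)
35*(-69 + Q(0, 5)) = 35*(-69 + 2*0*(1 + 5*5)) = 35*(-69 + 2*0*(1 + 25)) = 35*(-69 + 2*0*26) = 35*(-69 + 0) = 35*(-69) = -2415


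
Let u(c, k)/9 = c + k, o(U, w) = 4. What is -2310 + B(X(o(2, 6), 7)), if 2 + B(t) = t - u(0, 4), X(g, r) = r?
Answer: -2341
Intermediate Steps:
u(c, k) = 9*c + 9*k (u(c, k) = 9*(c + k) = 9*c + 9*k)
B(t) = -38 + t (B(t) = -2 + (t - (9*0 + 9*4)) = -2 + (t - (0 + 36)) = -2 + (t - 1*36) = -2 + (t - 36) = -2 + (-36 + t) = -38 + t)
-2310 + B(X(o(2, 6), 7)) = -2310 + (-38 + 7) = -2310 - 31 = -2341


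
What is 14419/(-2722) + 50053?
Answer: 136229847/2722 ≈ 50048.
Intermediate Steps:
14419/(-2722) + 50053 = 14419*(-1/2722) + 50053 = -14419/2722 + 50053 = 136229847/2722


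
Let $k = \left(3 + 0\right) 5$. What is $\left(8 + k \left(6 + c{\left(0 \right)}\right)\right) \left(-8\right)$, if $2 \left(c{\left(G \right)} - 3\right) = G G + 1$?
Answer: $-1204$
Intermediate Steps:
$k = 15$ ($k = 3 \cdot 5 = 15$)
$c{\left(G \right)} = \frac{7}{2} + \frac{G^{2}}{2}$ ($c{\left(G \right)} = 3 + \frac{G G + 1}{2} = 3 + \frac{G^{2} + 1}{2} = 3 + \frac{1 + G^{2}}{2} = 3 + \left(\frac{1}{2} + \frac{G^{2}}{2}\right) = \frac{7}{2} + \frac{G^{2}}{2}$)
$\left(8 + k \left(6 + c{\left(0 \right)}\right)\right) \left(-8\right) = \left(8 + 15 \left(6 + \left(\frac{7}{2} + \frac{0^{2}}{2}\right)\right)\right) \left(-8\right) = \left(8 + 15 \left(6 + \left(\frac{7}{2} + \frac{1}{2} \cdot 0\right)\right)\right) \left(-8\right) = \left(8 + 15 \left(6 + \left(\frac{7}{2} + 0\right)\right)\right) \left(-8\right) = \left(8 + 15 \left(6 + \frac{7}{2}\right)\right) \left(-8\right) = \left(8 + 15 \cdot \frac{19}{2}\right) \left(-8\right) = \left(8 + \frac{285}{2}\right) \left(-8\right) = \frac{301}{2} \left(-8\right) = -1204$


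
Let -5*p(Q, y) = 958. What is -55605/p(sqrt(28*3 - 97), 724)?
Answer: 278025/958 ≈ 290.21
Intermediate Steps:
p(Q, y) = -958/5 (p(Q, y) = -1/5*958 = -958/5)
-55605/p(sqrt(28*3 - 97), 724) = -55605/(-958/5) = -55605*(-5/958) = 278025/958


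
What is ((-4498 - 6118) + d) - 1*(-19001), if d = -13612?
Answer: -5227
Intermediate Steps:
((-4498 - 6118) + d) - 1*(-19001) = ((-4498 - 6118) - 13612) - 1*(-19001) = (-10616 - 13612) + 19001 = -24228 + 19001 = -5227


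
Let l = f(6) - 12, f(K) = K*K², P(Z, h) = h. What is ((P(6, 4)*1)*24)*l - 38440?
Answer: -18856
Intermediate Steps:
f(K) = K³
l = 204 (l = 6³ - 12 = 216 - 12 = 204)
((P(6, 4)*1)*24)*l - 38440 = ((4*1)*24)*204 - 38440 = (4*24)*204 - 38440 = 96*204 - 38440 = 19584 - 38440 = -18856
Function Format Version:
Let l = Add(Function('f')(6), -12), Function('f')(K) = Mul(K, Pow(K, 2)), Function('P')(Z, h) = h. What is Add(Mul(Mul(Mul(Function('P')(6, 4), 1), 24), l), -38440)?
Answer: -18856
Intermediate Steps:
Function('f')(K) = Pow(K, 3)
l = 204 (l = Add(Pow(6, 3), -12) = Add(216, -12) = 204)
Add(Mul(Mul(Mul(Function('P')(6, 4), 1), 24), l), -38440) = Add(Mul(Mul(Mul(4, 1), 24), 204), -38440) = Add(Mul(Mul(4, 24), 204), -38440) = Add(Mul(96, 204), -38440) = Add(19584, -38440) = -18856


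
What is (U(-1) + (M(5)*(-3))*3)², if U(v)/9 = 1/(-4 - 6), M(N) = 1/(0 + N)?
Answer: 729/100 ≈ 7.2900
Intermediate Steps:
M(N) = 1/N
U(v) = -9/10 (U(v) = 9/(-4 - 6) = 9/(-10) = 9*(-⅒) = -9/10)
(U(-1) + (M(5)*(-3))*3)² = (-9/10 + (-3/5)*3)² = (-9/10 + ((⅕)*(-3))*3)² = (-9/10 - ⅗*3)² = (-9/10 - 9/5)² = (-27/10)² = 729/100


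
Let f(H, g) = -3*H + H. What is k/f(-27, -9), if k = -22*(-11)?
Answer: 121/27 ≈ 4.4815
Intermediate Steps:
k = 242
f(H, g) = -2*H
k/f(-27, -9) = 242/((-2*(-27))) = 242/54 = 242*(1/54) = 121/27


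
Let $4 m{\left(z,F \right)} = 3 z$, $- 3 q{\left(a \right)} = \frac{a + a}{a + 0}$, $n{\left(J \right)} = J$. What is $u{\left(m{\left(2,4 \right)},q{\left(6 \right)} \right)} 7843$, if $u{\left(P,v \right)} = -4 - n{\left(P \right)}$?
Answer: $- \frac{86273}{2} \approx -43137.0$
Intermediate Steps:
$q{\left(a \right)} = - \frac{2}{3}$ ($q{\left(a \right)} = - \frac{\left(a + a\right) \frac{1}{a + 0}}{3} = - \frac{2 a \frac{1}{a}}{3} = \left(- \frac{1}{3}\right) 2 = - \frac{2}{3}$)
$m{\left(z,F \right)} = \frac{3 z}{4}$
$u{\left(P,v \right)} = -4 - P$
$u{\left(m{\left(2,4 \right)},q{\left(6 \right)} \right)} 7843 = \left(-4 - \frac{3}{4} \cdot 2\right) 7843 = \left(-4 - \frac{3}{2}\right) 7843 = \left(- \frac{11}{2}\right) 7843 = - \frac{86273}{2}$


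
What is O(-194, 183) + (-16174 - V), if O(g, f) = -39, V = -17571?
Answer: 1358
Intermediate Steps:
O(-194, 183) + (-16174 - V) = -39 + (-16174 - 1*(-17571)) = -39 + (-16174 + 17571) = -39 + 1397 = 1358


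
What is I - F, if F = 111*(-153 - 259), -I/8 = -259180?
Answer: 2119172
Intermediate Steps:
I = 2073440 (I = -8*(-259180) = 2073440)
F = -45732 (F = 111*(-412) = -45732)
I - F = 2073440 - 1*(-45732) = 2073440 + 45732 = 2119172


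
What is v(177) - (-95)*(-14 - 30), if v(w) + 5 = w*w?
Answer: 27144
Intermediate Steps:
v(w) = -5 + w**2 (v(w) = -5 + w*w = -5 + w**2)
v(177) - (-95)*(-14 - 30) = (-5 + 177**2) - (-95)*(-14 - 30) = (-5 + 31329) - (-95)*(-44) = 31324 - 1*4180 = 31324 - 4180 = 27144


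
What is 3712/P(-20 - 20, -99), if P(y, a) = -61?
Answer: -3712/61 ≈ -60.852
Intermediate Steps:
3712/P(-20 - 20, -99) = 3712/(-61) = 3712*(-1/61) = -3712/61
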